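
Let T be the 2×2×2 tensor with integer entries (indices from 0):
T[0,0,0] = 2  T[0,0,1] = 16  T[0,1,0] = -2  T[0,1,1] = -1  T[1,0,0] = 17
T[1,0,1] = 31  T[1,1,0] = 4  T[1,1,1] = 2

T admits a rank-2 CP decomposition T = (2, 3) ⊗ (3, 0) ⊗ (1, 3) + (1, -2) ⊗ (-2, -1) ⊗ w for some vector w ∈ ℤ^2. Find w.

w = (2, 1)

Subtract the known terms from T to get the rank-1 residual R = (1, -2) ⊗ (-2, -1) ⊗ w, so R[i,j,k] = a[i]·b[j]·w[k]. Pick indices with nonzero a[0]·b[0] = (1)·(-2) = -2. Only the fibre through (0,0,·) is needed: R[0,0,:] = T[0,0,:] − Σₗ aₗ[0]bₗ[0]cₗ = [2, 16] − (2)·(3)·(1, 3) = [-4, -2]. Then w[k] = R[0,0,k] / -2 for each k, giving w = [-4, -2] / -2 = (2, 1).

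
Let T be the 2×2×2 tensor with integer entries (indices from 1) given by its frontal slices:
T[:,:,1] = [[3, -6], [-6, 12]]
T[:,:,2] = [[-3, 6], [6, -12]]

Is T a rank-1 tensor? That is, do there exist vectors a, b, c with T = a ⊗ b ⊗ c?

The mode-1 fibre T[:,1,1] = [3, -6] gives a = [1, -2] (primitive direction); the mode-2 fibre T[1,:,1] = [3, -6] gives b = [1, -2]; then c[k] = T[1,1,k] / (a[1]·b[1]) = [3, -3] / 1 = [3, -3].
Expanding [1, -2] ⊗ [1, -2] ⊗ [3, -3] reproduces all 8 entries of T, so T = [1, -2] ⊗ [1, -2] ⊗ [3, -3] and rank(T) ≤ 1.
Equivalently every frontal slice T[:,:,k] is c[k] times the rank-1 matrix [1, -2] ⊗ [1, -2]. So T has rank 1 (it is nonzero).

Yes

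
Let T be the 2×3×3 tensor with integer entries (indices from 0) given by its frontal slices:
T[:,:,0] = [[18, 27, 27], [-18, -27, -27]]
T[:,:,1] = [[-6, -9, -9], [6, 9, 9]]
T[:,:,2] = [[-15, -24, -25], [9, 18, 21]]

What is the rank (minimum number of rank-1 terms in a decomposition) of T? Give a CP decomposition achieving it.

rank(T) = 2

Lower bound: the mode-1 unfolding of T (rows indexed by i, columns by (j,k) = (0,0), (0,1), (0,2), (1,0), (1,1), (1,2), (2,0), (2,1), (2,2)) is [[18, -6, -15, 27, -9, -24, 27, -9, -25], [-18, 6, 9, -27, 9, 18, -27, 9, 21]].
There the 2×2 minor on rows i ∈ {0, 1}, columns (j,k) ∈ {(0,0), (0,2)} is det [[18, -15], [-18, 9]] = -108 ≠ 0, so this unfolding has rank ≥ 2; CP rank is at least every unfolding rank, so rank(T) ≥ 2. (Unfolding ranks only ever bound the CP rank from below — rank(T) can be strictly larger than all of them — so the matching upper bound has to come from an explicit 2-term decomposition.)
Upper bound — finding two terms. Write S_k = T[:,:,k] for the frontal slices: S₀ = [[18, 27, 27], [-18, -27, -27]], S₁ = [[-6, -9, -9], [6, 9, 9]], S₂ = [[-15, -24, -25], [9, 18, 21]].
If T = a₁ ⊗ b₁ ⊗ c₁ + a₂ ⊗ b₂ ⊗ c₂ then each S_k = c₁[k]·a₁b₁ᵀ + c₂[k]·a₂b₂ᵀ. S₀ and S₂ are linearly independent, so a₁b₁ᵀ and a₂b₂ᵀ must span the same plane of matrices: they are the rank-1 matrices of the form x·S₀ + y·S₂.
The 2×2 minor of x·S₀ + y·S₂ on rows {0,1}, columns {0,1} is 54·xy − 54·y² = 54·(x − y)(y), vanishing at (x:y) = (1:1) and (1:0).
M₁ = S₀ + S₂ = [[3, 3, 2], [-9, -9, -6]] = [1, -3][3, 3, 2]ᵀ and M₂ = S₀ = [[18, 27, 27], [-18, -27, -27]] = 9·[1, -1][2, 3, 3]ᵀ, so take a₁ = [1, -3], b₁ = [3, 3, 2], a₂ = [1, -1], b₂ = [2, 3, 3].
Each slice is an integer combination of E₁ = a₁b₁ᵀ and E₂ = a₂b₂ᵀ: S₀ = 9·E₂, S₁ = −3·E₂, S₂ = E₁ − 9·E₂; reading off coefficients, c₁ = [0, 0, 1] and c₂ = [9, -3, -9].
Hence T = [1, -3] ⊗ [3, 3, 2] ⊗ [0, 0, 1] + [1, -1] ⊗ [2, 3, 3] ⊗ [9, -3, -9], so rank(T) ≤ 2.
These bounds meet, so rank(T) = 2.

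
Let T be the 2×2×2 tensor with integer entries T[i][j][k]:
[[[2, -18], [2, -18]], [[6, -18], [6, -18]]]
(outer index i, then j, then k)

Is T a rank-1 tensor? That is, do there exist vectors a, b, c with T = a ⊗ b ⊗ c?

No

The mode-1 unfolding of T (rows indexed by i, columns by (j,k) = (0,0), (0,1), (1,0), (1,1)) is [[2, -18, 2, -18], [6, -18, 6, -18]].
There the 2×2 minor on rows i ∈ {0, 1}, columns (j,k) ∈ {(0,0), (0,1)} is det [[2, -18], [6, -18]] = 72 ≠ 0, so this unfolding has rank ≥ 2; CP rank is at least every unfolding rank, so rank(T) ≥ 2.
In particular rank(T) ≥ 2 > 1, so T is not rank-1.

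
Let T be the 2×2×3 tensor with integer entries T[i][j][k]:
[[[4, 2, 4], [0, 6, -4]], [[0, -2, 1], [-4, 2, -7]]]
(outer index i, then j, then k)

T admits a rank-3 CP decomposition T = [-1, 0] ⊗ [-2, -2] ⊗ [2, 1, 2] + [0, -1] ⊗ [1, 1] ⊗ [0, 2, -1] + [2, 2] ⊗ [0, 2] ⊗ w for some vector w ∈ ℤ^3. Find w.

w = [-1, 1, -2]

Subtract the known terms from T to get the rank-1 residual R = [2, 2] ⊗ [0, 2] ⊗ w, so R[i,j,k] = a[i]·b[j]·w[k]. Pick indices with nonzero a[0]·b[1] = (2)·(2) = 4. Only the fibre through (0,1,·) is needed: R[0,1,:] = T[0,1,:] − Σₗ aₗ[0]bₗ[1]cₗ = [0, 6, -4] − (-1)·(-2)·[2, 1, 2] − (0)·(1)·[0, 2, -1] = [-4, 4, -8]. Then w[k] = R[0,1,k] / 4 for each k, giving w = [-4, 4, -8] / 4 = [-1, 1, -2].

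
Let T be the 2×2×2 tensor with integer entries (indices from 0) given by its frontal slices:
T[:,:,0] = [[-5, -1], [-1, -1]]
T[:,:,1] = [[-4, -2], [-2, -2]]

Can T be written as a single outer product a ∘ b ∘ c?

The mode-3 unfolding of T (rows indexed by k, columns by (i,j) = (0,0), (0,1), (1,0), (1,1)) is [[-5, -1, -1, -1], [-4, -2, -2, -2]].
There the 2×2 minor on rows k ∈ {0, 1}, columns (i,j) ∈ {(0,0), (0,1)} is det [[-5, -1], [-4, -2]] = 6 ≠ 0, so this unfolding has rank ≥ 2; CP rank is at least every unfolding rank, so rank(T) ≥ 2.
In particular rank(T) ≥ 2 > 1, so T is not rank-1.

No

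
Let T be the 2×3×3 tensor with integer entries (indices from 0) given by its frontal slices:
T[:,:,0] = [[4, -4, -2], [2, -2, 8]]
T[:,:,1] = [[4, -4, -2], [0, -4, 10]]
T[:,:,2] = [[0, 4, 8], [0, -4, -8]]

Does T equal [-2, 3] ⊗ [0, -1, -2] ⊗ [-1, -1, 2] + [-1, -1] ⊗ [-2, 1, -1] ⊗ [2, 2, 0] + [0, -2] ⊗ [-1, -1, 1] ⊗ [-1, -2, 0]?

Reconstruct entry (1,1,0) from the claimed factors: Σₗ aₗ[1]bₗ[1]cₗ[0] = (3)·(-1)·(-1) + (-1)·(1)·(2) + (-2)·(-1)·(-1) = -1, but T[1,1,0] = -2. The claim is false.

No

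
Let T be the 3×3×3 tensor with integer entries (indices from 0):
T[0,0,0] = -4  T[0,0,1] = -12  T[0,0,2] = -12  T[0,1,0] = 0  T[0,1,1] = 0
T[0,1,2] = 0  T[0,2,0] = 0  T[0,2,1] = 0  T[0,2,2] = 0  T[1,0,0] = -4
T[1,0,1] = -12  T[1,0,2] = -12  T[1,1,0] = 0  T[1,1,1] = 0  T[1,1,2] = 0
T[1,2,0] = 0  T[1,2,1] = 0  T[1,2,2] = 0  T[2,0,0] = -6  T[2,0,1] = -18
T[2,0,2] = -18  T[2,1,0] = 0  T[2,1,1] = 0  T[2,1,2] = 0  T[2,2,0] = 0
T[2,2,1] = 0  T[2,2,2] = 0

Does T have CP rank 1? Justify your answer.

The mode-1 fibre T[:,0,0] = [-4, -4, -6] gives a = [2, 2, 3] (primitive direction); the mode-2 fibre T[0,:,0] = [-4, 0, 0] gives b = [1, 0, 0]; then c[k] = T[0,0,k] / (a[0]·b[0]) = [-4, -12, -12] / 2 = [-2, -6, -6].
Expanding [2, 2, 3] ⊗ [1, 0, 0] ⊗ [-2, -6, -6] reproduces all 27 entries of T, so T = [2, 2, 3] ⊗ [1, 0, 0] ⊗ [-2, -6, -6] and rank(T) ≤ 1.
Equivalently every frontal slice T[:,:,k] is c[k] times the rank-1 matrix [2, 2, 3] ⊗ [1, 0, 0]. So T has rank 1 (it is nonzero).

Yes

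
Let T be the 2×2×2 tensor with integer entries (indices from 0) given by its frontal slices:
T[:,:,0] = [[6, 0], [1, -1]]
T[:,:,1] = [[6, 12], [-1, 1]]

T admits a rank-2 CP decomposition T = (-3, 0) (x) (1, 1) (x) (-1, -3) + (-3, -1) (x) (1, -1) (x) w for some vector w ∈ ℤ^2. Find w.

Subtract the known terms from T to get the rank-1 residual R = (-3, -1) (x) (1, -1) (x) w, so R[i,j,k] = a[i]·b[j]·w[k]. Pick indices with nonzero a[0]·b[0] = (-3)·(1) = -3. Only the fibre through (0,0,·) is needed: R[0,0,:] = T[0,0,:] − Σₗ aₗ[0]bₗ[0]cₗ = [6, 6] − (-3)·(1)·(-1, -3) = [3, -3]. Then w[k] = R[0,0,k] / -3 for each k, giving w = [3, -3] / -3 = (-1, 1).

w = (-1, 1)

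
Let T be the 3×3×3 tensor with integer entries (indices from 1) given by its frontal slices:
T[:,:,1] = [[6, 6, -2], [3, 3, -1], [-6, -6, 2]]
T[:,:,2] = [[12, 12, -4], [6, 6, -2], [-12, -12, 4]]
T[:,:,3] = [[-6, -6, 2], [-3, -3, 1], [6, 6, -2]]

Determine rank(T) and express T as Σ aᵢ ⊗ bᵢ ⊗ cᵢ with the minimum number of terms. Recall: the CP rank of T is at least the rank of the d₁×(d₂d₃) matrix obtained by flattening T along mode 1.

rank(T) = 1

Lower bound: T ≠ 0 (e.g. T[1,1,1] = 6), so rank(T) ≥ 1.
Upper bound: if T = a ⊗ b ⊗ c then every fibre of T is a multiple of the corresponding factor, so read the factors off the fibres through the nonzero entry T[1,1,1] = 6.
The mode-1 fibre T[:,1,1] = [6, 3, -6] gives a = [2, 1, -2] (primitive direction); the mode-2 fibre T[1,:,1] = [6, 6, -2] gives b = [3, 3, -1]; then c[k] = T[1,1,k] / (a[1]·b[1]) = [6, 12, -6] / 6 = [1, 2, -1].
Expanding [2, 1, -2] ⊗ [3, 3, -1] ⊗ [1, 2, -1] reproduces all 27 entries of T, so T = [2, 1, -2] ⊗ [3, 3, -1] ⊗ [1, 2, -1] and rank(T) ≤ 1.
These bounds meet, so rank(T) = 1.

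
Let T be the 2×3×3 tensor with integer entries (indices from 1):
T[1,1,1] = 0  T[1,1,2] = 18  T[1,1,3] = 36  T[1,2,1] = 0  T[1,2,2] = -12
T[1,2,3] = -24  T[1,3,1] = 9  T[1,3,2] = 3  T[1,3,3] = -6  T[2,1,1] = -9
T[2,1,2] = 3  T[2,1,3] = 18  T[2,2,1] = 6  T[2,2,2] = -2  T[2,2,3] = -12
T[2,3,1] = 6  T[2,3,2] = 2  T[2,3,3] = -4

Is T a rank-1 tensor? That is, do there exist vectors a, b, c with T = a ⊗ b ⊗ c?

No

The mode-3 unfolding of T (rows indexed by k, columns by (i,j) = (1,1), (1,2), (1,3), (2,1), (2,2), (2,3)) is [[0, 0, 9, -9, 6, 6], [18, -12, 3, 3, -2, 2], [36, -24, -6, 18, -12, -4]].
There the 2×2 minor on rows k ∈ {1, 2}, columns (i,j) ∈ {(1,1), (1,3)} is det [[0, 9], [18, 3]] = -162 ≠ 0, so this unfolding has rank ≥ 2; CP rank is at least every unfolding rank, so rank(T) ≥ 2.
In particular rank(T) ≥ 2 > 1, so T is not rank-1.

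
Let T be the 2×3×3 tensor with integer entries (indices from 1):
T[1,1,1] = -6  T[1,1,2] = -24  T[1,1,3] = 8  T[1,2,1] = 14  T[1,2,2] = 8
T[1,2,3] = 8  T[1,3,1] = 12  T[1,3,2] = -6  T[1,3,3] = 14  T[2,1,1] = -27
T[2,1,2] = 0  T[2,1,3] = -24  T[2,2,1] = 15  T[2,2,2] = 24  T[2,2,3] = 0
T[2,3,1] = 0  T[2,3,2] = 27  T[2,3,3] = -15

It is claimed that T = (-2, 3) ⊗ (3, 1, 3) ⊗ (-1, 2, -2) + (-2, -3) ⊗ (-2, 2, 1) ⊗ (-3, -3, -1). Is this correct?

Yes

Reconstruct entrywise from the claimed factors. For example, T[2,3,2] = 27 and Σₗ aₗ[2]bₗ[3]cₗ[2] = (3)·(3)·(2) + (-3)·(1)·(-3) = 27; checking all 18 entries, every one matches. The claim holds.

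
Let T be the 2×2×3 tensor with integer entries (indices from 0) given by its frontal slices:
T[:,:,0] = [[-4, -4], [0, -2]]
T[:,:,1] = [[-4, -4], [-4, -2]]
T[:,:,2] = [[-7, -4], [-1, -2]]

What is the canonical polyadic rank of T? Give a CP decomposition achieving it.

rank(T) = 3

Lower bound: the mode-3 unfolding of T (rows indexed by k, columns by (i,j) = (0,0), (0,1), (1,0), (1,1)) is [[-4, -4, 0, -2], [-4, -4, -4, -2], [-7, -4, -1, -2]].
There the 3×3 minor on rows k ∈ {0, 1, 2}, columns (i,j) ∈ {(0,0), (0,1), (1,0)} is det [[-4, -4, 0], [-4, -4, -4], [-7, -4, -1]] = -48 ≠ 0, so this unfolding has rank ≥ 3; CP rank is at least every unfolding rank, so rank(T) ≥ 3. (This is only a lower bound: in general the CP rank may exceed every unfolding rank, so we still need to exhibit 3 rank-1 terms summing to T.)
Upper bound: T is a sum of 3 rank-1 terms, T = [1, -1] ⊗ [1, 0] ⊗ [-2, 2, -1] + [1, 0] ⊗ [1, 0] ⊗ [2, -2, -2] + [2, 1] ⊗ [1, 1] ⊗ [-2, -2, -2] (written with every a and b primitive with positive leading entry and the scale carried by c; CP decompositions are not unique, and this one is verified by expanding entrywise), so rank(T) ≤ 3.
These bounds meet, so rank(T) = 3.
Check entry T[0,1,1] = -4: (1)·(0)·(2) + (1)·(0)·(-2) + (2)·(1)·(-2) = -4.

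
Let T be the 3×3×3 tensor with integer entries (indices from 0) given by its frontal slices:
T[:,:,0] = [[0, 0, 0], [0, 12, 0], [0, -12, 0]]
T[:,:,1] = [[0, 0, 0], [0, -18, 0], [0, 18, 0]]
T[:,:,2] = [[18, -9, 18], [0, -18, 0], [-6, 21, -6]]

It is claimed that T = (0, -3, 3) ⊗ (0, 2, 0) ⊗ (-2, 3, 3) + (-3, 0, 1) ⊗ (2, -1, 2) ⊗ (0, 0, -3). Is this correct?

Reconstruct entrywise from the claimed factors. For example, T[2,2,2] = -6 and Σₗ aₗ[2]bₗ[2]cₗ[2] = (3)·(0)·(3) + (1)·(2)·(-3) = -6; checking all 27 entries, every one matches. The claim holds.

Yes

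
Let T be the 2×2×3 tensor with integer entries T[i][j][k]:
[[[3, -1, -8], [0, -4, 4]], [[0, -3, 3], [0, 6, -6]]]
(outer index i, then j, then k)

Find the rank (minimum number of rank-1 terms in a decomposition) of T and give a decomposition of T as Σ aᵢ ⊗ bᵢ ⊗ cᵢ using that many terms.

Lower bound: the mode-1 unfolding of T (rows indexed by i, columns by (j,k) = (0,0), (0,1), (0,2), (1,0), (1,1), (1,2)) is [[3, -1, -8, 0, -4, 4], [0, -3, 3, 0, 6, -6]].
There the 2×2 minor on rows i ∈ {0, 1}, columns (j,k) ∈ {(0,0), (0,1)} is det [[3, -1], [0, -3]] = -9 ≠ 0, so this unfolding has rank ≥ 2; CP rank is at least every unfolding rank, so rank(T) ≥ 2. (Unfolding ranks only ever bound the CP rank from below — rank(T) can be strictly larger than all of them — so the matching upper bound has to come from an explicit 2-term decomposition.)
Upper bound — finding two terms. Write S_k = T[:,:,k] for the frontal slices: S₀ = [[3, 0], [0, 0]], S₁ = [[-1, -4], [-3, 6]], S₂ = [[-8, 4], [3, -6]].
If T = a₁ ⊗ b₁ ⊗ c₁ + a₂ ⊗ b₂ ⊗ c₂ then each S_k = c₁[k]·a₁b₁ᵀ + c₂[k]·a₂b₂ᵀ. S₀ and S₁ are linearly independent, so a₁b₁ᵀ and a₂b₂ᵀ must span the same plane of matrices: they are the rank-1 matrices of the form x·S₀ + y·S₁.
det(x·S₀ + y·S₁) is 18·xy − 18·y² = 18·(x − y)(y), vanishing at (x:y) = (1:1) and (1:0).
M₁ = S₀ + S₁ = [[2, -4], [-3, 6]] = [2, -3][1, -2]ᵀ and M₂ = S₀ = [[3, 0], [0, 0]] = 3·[1, 0][1, 0]ᵀ, so take a₁ = [2, -3], b₁ = [1, -2], a₂ = [1, 0], b₂ = [1, 0].
Each slice is an integer combination of E₁ = a₁b₁ᵀ and E₂ = a₂b₂ᵀ: S₀ = 3·E₂, S₁ = E₁ − 3·E₂, S₂ = −E₁ − 6·E₂; reading off coefficients, c₁ = [0, 1, -1] and c₂ = [3, -3, -6].
Hence T = [2, -3] ⊗ [1, -2] ⊗ [0, 1, -1] + [1, 0] ⊗ [1, 0] ⊗ [3, -3, -6], so rank(T) ≤ 2.
These bounds meet, so rank(T) = 2.

rank(T) = 2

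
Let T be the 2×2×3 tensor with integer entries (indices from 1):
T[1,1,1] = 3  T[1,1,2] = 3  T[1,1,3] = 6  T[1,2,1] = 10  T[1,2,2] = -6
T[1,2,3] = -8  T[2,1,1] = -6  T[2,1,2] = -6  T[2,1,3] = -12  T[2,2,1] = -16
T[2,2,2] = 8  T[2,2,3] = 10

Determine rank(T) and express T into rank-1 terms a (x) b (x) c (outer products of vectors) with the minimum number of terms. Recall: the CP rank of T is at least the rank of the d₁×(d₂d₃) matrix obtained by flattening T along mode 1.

Lower bound: in the mode-1 unfolding of T (rows indexed by i, columns by (j,k)) the 2×2 minor on rows i ∈ {1, 2}, columns (j,k) ∈ {(1,1), (2,1)} is det [[3, 10], [-6, -16]] = 12 ≠ 0, so that unfolding has rank ≥ 2 and hence rank(T) ≥ 2 (CP rank is at least every unfolding rank, though it can be larger).
Upper bound: with S_k = T[:,:,k], the two rank-1 terms a₁b₁ᵀ, a₂b₂ᵀ are the rank-1 members of the pencil x·S₁ + y·S₂.
det(x·S₁ + y·S₂) is 12·x² − 12·y² = 12·(x − y)(x + y), vanishing at (x:y) = (1:1) and (1:-1).
M₁ = S₁ + S₂ = [[6, 4], [-12, -8]] = 2·[1, -2][3, 2]ᵀ and M₂ = S₁ − S₂ = [[0, 16], [0, -24]] = 8·[2, -3][0, 1]ᵀ, so take a₁ = [1, -2], b₁ = [3, 2], a₂ = [2, -3], b₂ = [0, 1].
Each slice is an integer combination of E₁ = a₁b₁ᵀ and E₂ = a₂b₂ᵀ: S₁ = E₁ + 4·E₂, S₂ = E₁ − 4·E₂, S₃ = 2·E₁ − 6·E₂; reading off coefficients, c₁ = [1, 1, 2] and c₂ = [4, -4, -6].
Hence T = [1, -2] (x) [3, 2] (x) [1, 1, 2] + [2, -3] (x) [0, 1] (x) [4, -4, -6], so rank(T) ≤ 2.
These bounds meet, so rank(T) = 2.

rank(T) = 2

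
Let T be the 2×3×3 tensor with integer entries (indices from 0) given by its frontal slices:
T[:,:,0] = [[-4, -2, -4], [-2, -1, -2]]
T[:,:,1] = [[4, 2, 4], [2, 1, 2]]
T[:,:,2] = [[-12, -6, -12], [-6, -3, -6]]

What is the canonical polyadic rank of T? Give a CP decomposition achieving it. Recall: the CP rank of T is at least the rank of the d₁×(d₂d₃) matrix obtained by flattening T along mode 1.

Lower bound: T ≠ 0 (e.g. T[0,0,0] = -4), so rank(T) ≥ 1.
Upper bound: if T = a ⊗ b ⊗ c then every fibre of T is a multiple of the corresponding factor, so read the factors off the fibres through the nonzero entry T[0,0,0] = -4.
The mode-1 fibre T[:,0,0] = [-4, -2] gives a = [2, 1] (primitive direction); the mode-2 fibre T[0,:,0] = [-4, -2, -4] gives b = [2, 1, 2]; then c[k] = T[0,0,k] / (a[0]·b[0]) = [-4, 4, -12] / 4 = [-1, 1, -3].
Expanding [2, 1] ⊗ [2, 1, 2] ⊗ [-1, 1, -3] reproduces all 18 entries of T, so T = [2, 1] ⊗ [2, 1, 2] ⊗ [-1, 1, -3] and rank(T) ≤ 1.
These bounds meet, so rank(T) = 1.

rank(T) = 1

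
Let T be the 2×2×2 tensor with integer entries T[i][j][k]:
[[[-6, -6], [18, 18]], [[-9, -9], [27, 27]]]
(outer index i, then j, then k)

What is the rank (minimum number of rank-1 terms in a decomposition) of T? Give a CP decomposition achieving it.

Lower bound: T ≠ 0 (e.g. T[0,0,0] = -6), so rank(T) ≥ 1.
Upper bound: if T = a (x) b (x) c then every fibre of T is a multiple of the corresponding factor, so read the factors off the fibres through the nonzero entry T[0,0,0] = -6.
The mode-1 fibre T[:,0,0] = [-6, -9] gives a = [2, 3] (primitive direction); the mode-2 fibre T[0,:,0] = [-6, 18] gives b = [1, -3]; then c[k] = T[0,0,k] / (a[0]·b[0]) = [-6, -6] / 2 = [-3, -3].
Expanding [2, 3] (x) [1, -3] (x) [-3, -3] reproduces all 8 entries of T, so T = [2, 3] (x) [1, -3] (x) [-3, -3] and rank(T) ≤ 1.
These bounds meet, so rank(T) = 1.

rank(T) = 1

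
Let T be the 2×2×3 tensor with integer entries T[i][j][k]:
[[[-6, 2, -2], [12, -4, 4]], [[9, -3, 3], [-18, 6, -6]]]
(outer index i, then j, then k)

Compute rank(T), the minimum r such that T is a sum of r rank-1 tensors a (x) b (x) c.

Lower bound: T ≠ 0 (e.g. T[0,0,0] = -6), so rank(T) ≥ 1.
Upper bound: if T = a (x) b (x) c then every fibre of T is a multiple of the corresponding factor, so read the factors off the fibres through the nonzero entry T[0,0,0] = -6.
The mode-1 fibre T[:,0,0] = [-6, 9] gives a = [2, -3] (primitive direction); the mode-2 fibre T[0,:,0] = [-6, 12] gives b = [1, -2]; then c[k] = T[0,0,k] / (a[0]·b[0]) = [-6, 2, -2] / 2 = [-3, 1, -1].
Expanding [2, -3] (x) [1, -2] (x) [-3, 1, -1] reproduces all 12 entries of T, so T = [2, -3] (x) [1, -2] (x) [-3, 1, -1] and rank(T) ≤ 1.
These bounds meet, so rank(T) = 1.

1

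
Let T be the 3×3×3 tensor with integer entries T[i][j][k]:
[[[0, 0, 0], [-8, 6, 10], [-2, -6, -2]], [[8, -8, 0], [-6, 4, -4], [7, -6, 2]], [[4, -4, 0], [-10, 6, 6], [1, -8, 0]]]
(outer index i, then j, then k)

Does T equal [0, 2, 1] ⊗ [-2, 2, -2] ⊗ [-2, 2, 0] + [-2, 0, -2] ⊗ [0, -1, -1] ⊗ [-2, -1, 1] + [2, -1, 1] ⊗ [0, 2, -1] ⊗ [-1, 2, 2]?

Reconstruct entrywise from the claimed factors. For example, T[2,0,0] = 4 and Σₗ aₗ[2]bₗ[0]cₗ[0] = (1)·(-2)·(-2) + (-2)·(0)·(-2) + (1)·(0)·(-1) = 4; checking all 27 entries, every one matches. The claim holds.

Yes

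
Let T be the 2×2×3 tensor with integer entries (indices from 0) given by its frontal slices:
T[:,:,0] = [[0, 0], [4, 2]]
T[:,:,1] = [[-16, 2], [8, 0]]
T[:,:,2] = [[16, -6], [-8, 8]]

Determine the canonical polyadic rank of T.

Lower bound: the mode-3 unfolding of T (rows indexed by k, columns by (i,j) = (0,0), (0,1), (1,0), (1,1)) is [[0, 0, 4, 2], [-16, 2, 8, 0], [16, -6, -8, 8]].
There the 3×3 minor on rows k ∈ {0, 1, 2}, columns (i,j) ∈ {(0,0), (0,1), (1,0)} is det [[0, 0, 4], [-16, 2, 8], [16, -6, -8]] = 256 ≠ 0, so this unfolding has rank ≥ 3; CP rank is at least every unfolding rank, so rank(T) ≥ 3. (This is only a lower bound: in general the CP rank may exceed every unfolding rank, so we still need to exhibit 3 rank-1 terms summing to T.)
Upper bound: T is a sum of 3 rank-1 terms, T = [1, -2] ⊗ [0, 1] ⊗ [-2, -2, -2] + [1, -1] ⊗ [2, -1] ⊗ [-2, -4, 4] + [1, 0] ⊗ [1, 0] ⊗ [4, -8, 8] (one valid choice — decompositions are not unique — normalised so each a, b is primitive with positive first nonzero entry; check it by expanding all entries), so rank(T) ≤ 3.
These bounds meet, so rank(T) = 3.

3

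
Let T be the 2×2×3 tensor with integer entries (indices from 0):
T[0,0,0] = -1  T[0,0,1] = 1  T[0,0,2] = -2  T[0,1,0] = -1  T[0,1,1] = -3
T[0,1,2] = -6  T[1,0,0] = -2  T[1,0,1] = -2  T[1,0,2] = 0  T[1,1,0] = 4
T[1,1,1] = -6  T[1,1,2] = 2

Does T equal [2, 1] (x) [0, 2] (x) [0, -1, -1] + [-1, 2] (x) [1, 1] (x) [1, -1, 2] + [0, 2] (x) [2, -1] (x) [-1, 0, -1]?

Reconstruct entry (1,1,1) from the claimed factors: Σₗ aₗ[1]bₗ[1]cₗ[1] = (1)·(2)·(-1) + (2)·(1)·(-1) + (2)·(-1)·(0) = -4, but T[1,1,1] = -6. The claim is false.

No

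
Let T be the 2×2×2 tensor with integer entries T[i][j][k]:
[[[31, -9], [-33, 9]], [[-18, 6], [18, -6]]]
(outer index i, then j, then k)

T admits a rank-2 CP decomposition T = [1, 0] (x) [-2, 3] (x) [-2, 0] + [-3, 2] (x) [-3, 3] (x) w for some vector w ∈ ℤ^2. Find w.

Subtract the known terms from T to get the rank-1 residual R = [-3, 2] (x) [-3, 3] (x) w, so R[i,j,k] = a[i]·b[j]·w[k]. Pick indices with nonzero a[0]·b[0] = (-3)·(-3) = 9. Only the fibre through (0,0,·) is needed: R[0,0,:] = T[0,0,:] − Σₗ aₗ[0]bₗ[0]cₗ = [31, -9] − (1)·(-2)·[-2, 0] = [27, -9]. Then w[k] = R[0,0,k] / 9 for each k, giving w = [27, -9] / 9 = [3, -1].

w = [3, -1]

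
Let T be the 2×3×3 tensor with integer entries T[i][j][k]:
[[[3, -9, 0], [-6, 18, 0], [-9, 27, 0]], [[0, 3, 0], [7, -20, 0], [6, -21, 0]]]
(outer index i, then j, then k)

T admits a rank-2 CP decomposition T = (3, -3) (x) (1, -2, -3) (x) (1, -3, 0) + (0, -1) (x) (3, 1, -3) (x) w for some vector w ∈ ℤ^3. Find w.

w = (-1, 2, 0)

Subtract the known terms from T to get the rank-1 residual R = (0, -1) (x) (3, 1, -3) (x) w, so R[i,j,k] = a[i]·b[j]·w[k]. Pick indices with nonzero a[1]·b[0] = (-1)·(3) = -3. Only the fibre through (1,0,·) is needed: R[1,0,:] = T[1,0,:] − Σₗ aₗ[1]bₗ[0]cₗ = [0, 3, 0] − (-3)·(1)·(1, -3, 0) = [3, -6, 0]. Then w[k] = R[1,0,k] / -3 for each k, giving w = [3, -6, 0] / -3 = (-1, 2, 0).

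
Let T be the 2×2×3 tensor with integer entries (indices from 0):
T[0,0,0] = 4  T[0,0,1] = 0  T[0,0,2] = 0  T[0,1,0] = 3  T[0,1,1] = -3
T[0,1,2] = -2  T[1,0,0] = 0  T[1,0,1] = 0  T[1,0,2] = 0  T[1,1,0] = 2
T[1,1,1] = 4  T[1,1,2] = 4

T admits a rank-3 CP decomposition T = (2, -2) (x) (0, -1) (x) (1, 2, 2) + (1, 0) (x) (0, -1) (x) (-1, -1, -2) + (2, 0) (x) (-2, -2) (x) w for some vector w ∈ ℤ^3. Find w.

Subtract the known terms from T to get the rank-1 residual R = (2, 0) (x) (-2, -2) (x) w, so R[i,j,k] = a[i]·b[j]·w[k]. Pick indices with nonzero a[0]·b[0] = (2)·(-2) = -4. Only the fibre through (0,0,·) is needed: R[0,0,:] = T[0,0,:] − Σₗ aₗ[0]bₗ[0]cₗ = [4, 0, 0] − (2)·(0)·(1, 2, 2) − (1)·(0)·(-1, -1, -2) = [4, 0, 0]. Then w[k] = R[0,0,k] / -4 for each k, giving w = [4, 0, 0] / -4 = (-1, 0, 0).

w = (-1, 0, 0)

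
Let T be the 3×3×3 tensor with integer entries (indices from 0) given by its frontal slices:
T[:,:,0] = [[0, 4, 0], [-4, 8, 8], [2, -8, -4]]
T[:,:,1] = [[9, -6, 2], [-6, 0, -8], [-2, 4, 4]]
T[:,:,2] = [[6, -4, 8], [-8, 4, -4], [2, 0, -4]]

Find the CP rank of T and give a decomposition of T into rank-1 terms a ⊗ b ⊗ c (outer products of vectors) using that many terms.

rank(T) = 3

Lower bound: in the mode-3 unfolding of T (rows indexed by k, columns by (i,j)) the 3×3 minor on rows k ∈ {0, 1, 2}, columns (i,j) ∈ {(0,0), (0,1), (0,2)} is det [[0, 4, 0], [9, -6, 2], [6, -4, 8]] = -240 ≠ 0, so that unfolding has rank ≥ 3 and hence rank(T) ≥ 3 (CP rank is at least every unfolding rank, though it can be larger).
Upper bound: T is a sum of 3 rank-1 terms, T = (1, -1, 0) ⊗ (2, -1, 1) ⊗ (0, 4, 4) + (1, 0, -1) ⊗ (1, 0, -2) ⊗ (2, 0, -2) + (1, 2, -2) ⊗ (1, -2, -2) ⊗ (-2, 1, 0) (written with every a and b primitive with positive leading entry and the scale carried by c; CP decompositions are not unique, and this one is verified by expanding entrywise), so rank(T) ≤ 3.
These bounds meet, so rank(T) = 3.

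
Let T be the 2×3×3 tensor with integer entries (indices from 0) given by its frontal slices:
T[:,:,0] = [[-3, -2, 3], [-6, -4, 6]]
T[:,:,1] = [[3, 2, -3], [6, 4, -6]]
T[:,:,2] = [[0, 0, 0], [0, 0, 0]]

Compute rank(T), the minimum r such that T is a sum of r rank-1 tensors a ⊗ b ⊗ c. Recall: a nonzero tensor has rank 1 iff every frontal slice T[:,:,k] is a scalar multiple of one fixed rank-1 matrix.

Lower bound: T ≠ 0 (e.g. T[0,0,0] = -3), so rank(T) ≥ 1.
Upper bound: if T = a ⊗ b ⊗ c then every fibre of T is a multiple of the corresponding factor, so read the factors off the fibres through the nonzero entry T[0,0,0] = -3.
The mode-1 fibre T[:,0,0] = [-3, -6] gives a = (1, 2) (primitive direction); the mode-2 fibre T[0,:,0] = [-3, -2, 3] gives b = (3, 2, -3); then c[k] = T[0,0,k] / (a[0]·b[0]) = [-3, 3, 0] / 3 = (-1, 1, 0).
Expanding (1, 2) ⊗ (3, 2, -3) ⊗ (-1, 1, 0) reproduces all 18 entries of T, so T = (1, 2) ⊗ (3, 2, -3) ⊗ (-1, 1, 0) and rank(T) ≤ 1.
These bounds meet, so rank(T) = 1.

1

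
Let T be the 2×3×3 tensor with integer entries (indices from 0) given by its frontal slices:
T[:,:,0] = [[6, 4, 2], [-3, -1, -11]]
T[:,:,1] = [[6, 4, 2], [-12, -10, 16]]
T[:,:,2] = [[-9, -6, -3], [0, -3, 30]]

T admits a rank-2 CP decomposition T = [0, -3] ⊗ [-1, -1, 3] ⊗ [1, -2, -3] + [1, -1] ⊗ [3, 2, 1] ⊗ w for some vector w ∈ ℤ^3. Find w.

w = [2, 2, -3]

Subtract the known terms from T to get the rank-1 residual R = [1, -1] ⊗ [3, 2, 1] ⊗ w, so R[i,j,k] = a[i]·b[j]·w[k]. Pick indices with nonzero a[0]·b[0] = (1)·(3) = 3. Only the fibre through (0,0,·) is needed: R[0,0,:] = T[0,0,:] − Σₗ aₗ[0]bₗ[0]cₗ = [6, 6, -9] − (0)·(-1)·[1, -2, -3] = [6, 6, -9]. Then w[k] = R[0,0,k] / 3 for each k, giving w = [6, 6, -9] / 3 = [2, 2, -3].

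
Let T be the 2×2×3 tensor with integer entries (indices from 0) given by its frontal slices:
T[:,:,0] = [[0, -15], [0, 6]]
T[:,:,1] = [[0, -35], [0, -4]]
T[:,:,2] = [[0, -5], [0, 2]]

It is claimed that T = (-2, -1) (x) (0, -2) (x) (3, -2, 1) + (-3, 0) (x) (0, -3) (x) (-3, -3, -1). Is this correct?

Reconstruct entrywise from the claimed factors. For example, T[0,1,2] = -5 and Σₗ aₗ[0]bₗ[1]cₗ[2] = (-2)·(-2)·(1) + (-3)·(-3)·(-1) = -5; checking all 12 entries, every one matches. The claim holds.

Yes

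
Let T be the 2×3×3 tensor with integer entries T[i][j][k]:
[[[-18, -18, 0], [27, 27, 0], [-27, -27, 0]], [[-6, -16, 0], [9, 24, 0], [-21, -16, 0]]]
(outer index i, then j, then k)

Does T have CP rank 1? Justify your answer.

The mode-2 unfolding of T (rows indexed by j, columns by (i,k) = (0,0), (0,1), (0,2), (1,0), (1,1), (1,2)) is [[-18, -18, 0, -6, -16, 0], [27, 27, 0, 9, 24, 0], [-27, -27, 0, -21, -16, 0]].
There the 2×2 minor on rows j ∈ {0, 2}, columns (i,k) ∈ {(0,0), (1,0)} is det [[-18, -6], [-27, -21]] = 216 ≠ 0, so this unfolding has rank ≥ 2; CP rank is at least every unfolding rank, so rank(T) ≥ 2.
In particular rank(T) ≥ 2 > 1, so T is not rank-1.

No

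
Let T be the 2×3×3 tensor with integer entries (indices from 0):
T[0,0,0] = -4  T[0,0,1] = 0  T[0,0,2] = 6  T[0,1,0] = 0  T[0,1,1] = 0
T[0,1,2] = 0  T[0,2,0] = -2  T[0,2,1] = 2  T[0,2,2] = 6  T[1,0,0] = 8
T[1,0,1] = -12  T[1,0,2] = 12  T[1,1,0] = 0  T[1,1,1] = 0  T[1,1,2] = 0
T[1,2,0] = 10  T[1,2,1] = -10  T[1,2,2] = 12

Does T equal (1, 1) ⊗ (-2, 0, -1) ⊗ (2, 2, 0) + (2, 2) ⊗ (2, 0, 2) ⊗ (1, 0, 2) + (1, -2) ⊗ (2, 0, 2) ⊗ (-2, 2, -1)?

Reconstruct entrywise from the claimed factors. For example, T[1,1,0] = 0 and Σₗ aₗ[1]bₗ[1]cₗ[0] = (1)·(0)·(2) + (2)·(0)·(1) + (-2)·(0)·(-2) = 0; checking all 18 entries, every one matches. The claim holds.

Yes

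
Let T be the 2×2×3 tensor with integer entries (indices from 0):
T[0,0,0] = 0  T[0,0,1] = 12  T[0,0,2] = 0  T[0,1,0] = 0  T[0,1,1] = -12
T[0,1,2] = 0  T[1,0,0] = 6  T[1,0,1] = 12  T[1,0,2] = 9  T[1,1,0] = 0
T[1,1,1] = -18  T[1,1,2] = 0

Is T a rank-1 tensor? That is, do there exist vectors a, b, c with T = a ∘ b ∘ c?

No

The mode-2 unfolding of T (rows indexed by j, columns by (i,k) = (0,0), (0,1), (0,2), (1,0), (1,1), (1,2)) is [[0, 12, 0, 6, 12, 9], [0, -12, 0, 0, -18, 0]].
There the 2×2 minor on rows j ∈ {0, 1}, columns (i,k) ∈ {(0,1), (1,0)} is det [[12, 6], [-12, 0]] = 72 ≠ 0, so this unfolding has rank ≥ 2; CP rank is at least every unfolding rank, so rank(T) ≥ 2.
In particular rank(T) ≥ 2 > 1, so T is not rank-1.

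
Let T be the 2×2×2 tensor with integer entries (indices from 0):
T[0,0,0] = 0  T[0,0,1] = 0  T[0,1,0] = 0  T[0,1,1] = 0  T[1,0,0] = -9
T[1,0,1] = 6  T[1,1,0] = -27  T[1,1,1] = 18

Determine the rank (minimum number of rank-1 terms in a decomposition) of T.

1

Lower bound: T ≠ 0 (e.g. T[1,0,0] = -9), so rank(T) ≥ 1.
Upper bound: if T = a ∘ b ∘ c then every fibre of T is a multiple of the corresponding factor, so read the factors off the fibres through the nonzero entry T[1,0,0] = -9.
The mode-1 fibre T[:,0,0] = [0, -9] gives a = [0, 1] (primitive direction); the mode-2 fibre T[1,:,0] = [-9, -27] gives b = [1, 3]; then c[k] = T[1,0,k] / (a[1]·b[0]) = [-9, 6] / 1 = [-9, 6].
Expanding [0, 1] ∘ [1, 3] ∘ [-9, 6] reproduces all 8 entries of T, so T = [0, 1] ∘ [1, 3] ∘ [-9, 6] and rank(T) ≤ 1.
These bounds meet, so rank(T) = 1.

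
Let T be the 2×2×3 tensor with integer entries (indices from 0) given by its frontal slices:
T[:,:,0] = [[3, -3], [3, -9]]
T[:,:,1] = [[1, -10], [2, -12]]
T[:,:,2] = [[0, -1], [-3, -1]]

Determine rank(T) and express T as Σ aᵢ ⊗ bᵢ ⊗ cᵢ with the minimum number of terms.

rank(T) = 3

Lower bound: the mode-3 unfolding of T (rows indexed by k, columns by (i,j) = (0,0), (0,1), (1,0), (1,1)) is [[3, -3, 3, -9], [1, -10, 2, -12], [0, -1, -3, -1]].
There the 3×3 minor on rows k ∈ {0, 1, 2}, columns (i,j) ∈ {(0,0), (0,1), (1,0)} is det [[3, -3, 3], [1, -10, 2], [0, -1, -3]] = 84 ≠ 0, so this unfolding has rank ≥ 3; CP rank is at least every unfolding rank, so rank(T) ≥ 3. (Unfolding ranks only ever bound the CP rank from below — rank(T) can be strictly larger than all of them — so the matching upper bound has to come from an explicit 3-term decomposition.)
Upper bound: T is a sum of 3 rank-1 terms, T = [1, -1] ⊗ [1, 1] ⊗ [1, 0, 1] + [1, 1] ⊗ [0, 1] ⊗ [0, -8, -4] + [1, 2] ⊗ [1, -2] ⊗ [2, 1, -1] (one valid choice — decompositions are not unique — normalised so each a, b is primitive with positive first nonzero entry; check it by expanding all entries), so rank(T) ≤ 3.
These bounds meet, so rank(T) = 3.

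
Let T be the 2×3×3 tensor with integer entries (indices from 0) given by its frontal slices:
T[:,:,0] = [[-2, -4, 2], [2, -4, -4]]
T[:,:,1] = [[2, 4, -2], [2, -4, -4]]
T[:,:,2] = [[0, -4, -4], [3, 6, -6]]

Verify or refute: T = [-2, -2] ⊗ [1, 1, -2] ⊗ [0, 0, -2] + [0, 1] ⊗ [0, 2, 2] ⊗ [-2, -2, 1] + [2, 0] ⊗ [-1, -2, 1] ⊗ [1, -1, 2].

Reconstruct entry (1,0,0) from the claimed factors: Σₗ aₗ[1]bₗ[0]cₗ[0] = (-2)·(1)·(0) + (1)·(0)·(-2) + (0)·(-1)·(1) = 0, but T[1,0,0] = 2. The claim is false.

No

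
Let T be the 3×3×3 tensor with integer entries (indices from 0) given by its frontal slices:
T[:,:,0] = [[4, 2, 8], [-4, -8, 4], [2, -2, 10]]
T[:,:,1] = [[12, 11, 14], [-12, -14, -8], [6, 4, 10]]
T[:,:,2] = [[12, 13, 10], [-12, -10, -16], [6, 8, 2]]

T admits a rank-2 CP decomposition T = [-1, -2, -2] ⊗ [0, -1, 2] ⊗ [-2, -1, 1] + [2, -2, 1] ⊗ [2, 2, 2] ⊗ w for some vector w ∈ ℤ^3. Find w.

w = [1, 3, 3]

Subtract the known terms from T to get the rank-1 residual R = [2, -2, 1] ⊗ [2, 2, 2] ⊗ w, so R[i,j,k] = a[i]·b[j]·w[k]. Pick indices with nonzero a[0]·b[0] = (2)·(2) = 4. Only the fibre through (0,0,·) is needed: R[0,0,:] = T[0,0,:] − Σₗ aₗ[0]bₗ[0]cₗ = [4, 12, 12] − (-1)·(0)·[-2, -1, 1] = [4, 12, 12]. Then w[k] = R[0,0,k] / 4 for each k, giving w = [4, 12, 12] / 4 = [1, 3, 3].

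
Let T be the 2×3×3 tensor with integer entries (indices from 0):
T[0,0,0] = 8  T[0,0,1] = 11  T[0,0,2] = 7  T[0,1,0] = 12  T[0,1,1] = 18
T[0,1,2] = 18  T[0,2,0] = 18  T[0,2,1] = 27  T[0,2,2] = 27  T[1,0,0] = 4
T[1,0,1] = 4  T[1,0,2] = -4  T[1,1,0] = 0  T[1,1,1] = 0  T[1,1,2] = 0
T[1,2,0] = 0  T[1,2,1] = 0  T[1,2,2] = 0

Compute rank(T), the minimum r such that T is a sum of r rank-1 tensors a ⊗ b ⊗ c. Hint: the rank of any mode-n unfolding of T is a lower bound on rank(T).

2

Lower bound: the mode-3 unfolding of T (rows indexed by k, columns by (i,j) = (0,0), (0,1), (0,2), (1,0), (1,1), (1,2)) is [[8, 12, 18, 4, 0, 0], [11, 18, 27, 4, 0, 0], [7, 18, 27, -4, 0, 0]].
There the 2×2 minor on rows k ∈ {0, 1}, columns (i,j) ∈ {(0,0), (0,1)} is det [[8, 12], [11, 18]] = 12 ≠ 0, so this unfolding has rank ≥ 2; CP rank is at least every unfolding rank, so rank(T) ≥ 2. (Flattening ranks never certify an upper bound on CP rank; for that we must actually write T with 2 rank-1 terms.)
Upper bound — finding two terms. Write S_k = T[:,:,k] for the frontal slices: S₀ = [[8, 12, 18], [4, 0, 0]], S₁ = [[11, 18, 27], [4, 0, 0]], S₂ = [[7, 18, 27], [-4, 0, 0]].
If T = a₁ ⊗ b₁ ⊗ c₁ + a₂ ⊗ b₂ ⊗ c₂ then each S_k = c₁[k]·a₁b₁ᵀ + c₂[k]·a₂b₂ᵀ. S₀ and S₁ are linearly independent, so a₁b₁ᵀ and a₂b₂ᵀ must span the same plane of matrices: they are the rank-1 matrices of the form x·S₀ + y·S₁.
The 2×2 minor of x·S₀ + y·S₁ on rows {0,1}, columns {0,1} is −48·x² − 120·xy − 72·y² = (-24)·(2·x + 3·y)(x + y), vanishing at (x:y) = (3:-2) and (1:-1).
M₁ = 3·S₀ − 2·S₁ = [[2, 0, 0], [4, 0, 0]] = 2·[1, 2][1, 0, 0]ᵀ and M₂ = S₀ − S₁ = [[-3, -6, -9], [0, 0, 0]] = (-3)·[1, 0][1, 2, 3]ᵀ, so take a₁ = [1, 2], b₁ = [1, 0, 0], a₂ = [1, 0], b₂ = [1, 2, 3].
Each slice is an integer combination of E₁ = a₁b₁ᵀ and E₂ = a₂b₂ᵀ: S₀ = 2·E₁ + 6·E₂, S₁ = 2·E₁ + 9·E₂, S₂ = −2·E₁ + 9·E₂; reading off coefficients, c₁ = [2, 2, -2] and c₂ = [6, 9, 9].
Hence T = [1, 2] ⊗ [1, 0, 0] ⊗ [2, 2, -2] + [1, 0] ⊗ [1, 2, 3] ⊗ [6, 9, 9], so rank(T) ≤ 2.
These bounds meet, so rank(T) = 2.
Check entry T[1,1,0] = 0: (2)·(0)·(2) + (0)·(2)·(6) = 0.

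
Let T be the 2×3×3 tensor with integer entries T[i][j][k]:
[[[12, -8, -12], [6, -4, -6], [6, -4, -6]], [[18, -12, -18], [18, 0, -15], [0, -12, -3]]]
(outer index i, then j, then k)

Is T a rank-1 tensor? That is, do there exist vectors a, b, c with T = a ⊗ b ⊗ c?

No

The mode-1 unfolding of T (rows indexed by i, columns by (j,k) = (0,0), (0,1), (0,2), (1,0), (1,1), (1,2), (2,0), (2,1), (2,2)) is [[12, -8, -12, 6, -4, -6, 6, -4, -6], [18, -12, -18, 18, 0, -15, 0, -12, -3]].
There the 2×2 minor on rows i ∈ {0, 1}, columns (j,k) ∈ {(0,0), (1,0)} is det [[12, 6], [18, 18]] = 108 ≠ 0, so this unfolding has rank ≥ 2; CP rank is at least every unfolding rank, so rank(T) ≥ 2.
In particular rank(T) ≥ 2 > 1, so T is not rank-1.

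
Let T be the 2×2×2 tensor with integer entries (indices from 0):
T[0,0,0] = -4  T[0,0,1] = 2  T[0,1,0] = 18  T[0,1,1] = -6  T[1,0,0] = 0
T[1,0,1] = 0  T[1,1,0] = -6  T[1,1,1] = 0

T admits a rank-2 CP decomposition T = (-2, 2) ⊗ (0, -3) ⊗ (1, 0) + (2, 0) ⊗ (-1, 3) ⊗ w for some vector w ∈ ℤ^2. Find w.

w = (2, -1)

Subtract the known terms from T to get the rank-1 residual R = (2, 0) ⊗ (-1, 3) ⊗ w, so R[i,j,k] = a[i]·b[j]·w[k]. Pick indices with nonzero a[0]·b[0] = (2)·(-1) = -2. Only the fibre through (0,0,·) is needed: R[0,0,:] = T[0,0,:] − Σₗ aₗ[0]bₗ[0]cₗ = [-4, 2] − (-2)·(0)·(1, 0) = [-4, 2]. Then w[k] = R[0,0,k] / -2 for each k, giving w = [-4, 2] / -2 = (2, -1).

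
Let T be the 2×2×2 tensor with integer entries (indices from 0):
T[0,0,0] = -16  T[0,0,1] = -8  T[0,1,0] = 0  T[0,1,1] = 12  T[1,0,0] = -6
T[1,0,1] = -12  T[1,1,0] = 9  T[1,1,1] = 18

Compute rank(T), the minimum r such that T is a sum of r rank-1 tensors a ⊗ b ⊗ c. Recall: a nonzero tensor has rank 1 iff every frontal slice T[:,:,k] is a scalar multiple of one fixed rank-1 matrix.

2

Lower bound: the mode-2 unfolding of T (rows indexed by j, columns by (i,k) = (0,0), (0,1), (1,0), (1,1)) is [[-16, -8, -6, -12], [0, 12, 9, 18]].
There the 2×2 minor on rows j ∈ {0, 1}, columns (i,k) ∈ {(0,0), (0,1)} is det [[-16, -8], [0, 12]] = -192 ≠ 0, so this unfolding has rank ≥ 2; CP rank is at least every unfolding rank, so rank(T) ≥ 2. (Unfolding ranks only ever bound the CP rank from below — rank(T) can be strictly larger than all of them — so the matching upper bound has to come from an explicit 2-term decomposition.)
Upper bound — finding two terms. Write S_k = T[:,:,k] for the frontal slices: S₀ = [[-16, 0], [-6, 9]], S₁ = [[-8, 12], [-12, 18]].
If T = a₁ ⊗ b₁ ⊗ c₁ + a₂ ⊗ b₂ ⊗ c₂ then each S_k = c₁[k]·a₁b₁ᵀ + c₂[k]·a₂b₂ᵀ. S₀ and S₁ are linearly independent, so a₁b₁ᵀ and a₂b₂ᵀ must span the same plane of matrices: they are the rank-1 matrices of the form x·S₀ + y·S₁.
det(x·S₀ + y·S₁) is −144·x² − 288·xy = (-144)·(x + 2·y)(x), vanishing at (x:y) = (2:-1) and (0:1).
M₁ = 2·S₀ − S₁ = [[-24, -12], [0, 0]] = (-12)·[1, 0][2, 1]ᵀ and M₂ = S₁ = [[-8, 12], [-12, 18]] = (-2)·[2, 3][2, -3]ᵀ, so take a₁ = [1, 0], b₁ = [2, 1], a₂ = [2, 3], b₂ = [2, -3].
Each slice is an integer combination of E₁ = a₁b₁ᵀ and E₂ = a₂b₂ᵀ: S₀ = −6·E₁ − E₂, S₁ = −2·E₂; reading off coefficients, c₁ = [-6, 0] and c₂ = [-1, -2].
Hence T = [1, 0] ⊗ [2, 1] ⊗ [-6, 0] + [2, 3] ⊗ [2, -3] ⊗ [-1, -2], so rank(T) ≤ 2.
These bounds meet, so rank(T) = 2.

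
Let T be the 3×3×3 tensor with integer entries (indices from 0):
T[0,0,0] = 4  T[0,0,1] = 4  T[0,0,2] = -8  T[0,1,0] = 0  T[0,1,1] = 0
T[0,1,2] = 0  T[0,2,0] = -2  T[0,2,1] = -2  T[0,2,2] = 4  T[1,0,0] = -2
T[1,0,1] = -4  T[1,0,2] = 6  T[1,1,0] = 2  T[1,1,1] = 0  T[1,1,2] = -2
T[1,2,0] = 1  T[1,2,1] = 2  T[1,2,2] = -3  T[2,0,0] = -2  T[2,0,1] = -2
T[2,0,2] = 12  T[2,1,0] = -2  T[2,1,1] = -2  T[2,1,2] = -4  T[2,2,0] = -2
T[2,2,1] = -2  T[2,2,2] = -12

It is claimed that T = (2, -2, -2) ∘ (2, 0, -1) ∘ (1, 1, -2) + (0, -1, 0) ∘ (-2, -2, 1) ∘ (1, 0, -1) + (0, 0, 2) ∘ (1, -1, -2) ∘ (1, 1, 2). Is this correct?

Reconstruct entrywise from the claimed factors. For example, T[1,1,1] = 0 and Σₗ aₗ[1]bₗ[1]cₗ[1] = (-2)·(0)·(1) + (-1)·(-2)·(0) + (0)·(-1)·(1) = 0; checking all 27 entries, every one matches. The claim holds.

Yes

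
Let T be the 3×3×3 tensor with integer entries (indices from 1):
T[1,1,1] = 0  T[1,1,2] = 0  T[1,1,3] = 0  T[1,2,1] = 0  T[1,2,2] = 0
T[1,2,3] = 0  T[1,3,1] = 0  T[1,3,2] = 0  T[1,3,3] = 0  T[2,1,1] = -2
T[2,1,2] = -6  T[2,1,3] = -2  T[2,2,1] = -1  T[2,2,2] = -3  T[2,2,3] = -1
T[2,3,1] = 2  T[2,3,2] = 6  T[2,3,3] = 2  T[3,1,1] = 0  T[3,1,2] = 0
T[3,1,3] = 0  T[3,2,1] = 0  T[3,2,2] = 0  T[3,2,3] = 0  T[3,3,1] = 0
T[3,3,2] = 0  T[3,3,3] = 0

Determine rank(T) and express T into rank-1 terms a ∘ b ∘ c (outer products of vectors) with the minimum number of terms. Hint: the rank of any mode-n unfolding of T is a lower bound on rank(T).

Lower bound: T ≠ 0 (e.g. T[2,1,1] = -2), so rank(T) ≥ 1.
Upper bound: if T = a ∘ b ∘ c then every fibre of T is a multiple of the corresponding factor, so read the factors off the fibres through the nonzero entry T[2,1,1] = -2.
The mode-1 fibre T[:,1,1] = [0, -2, 0] gives a = [0, 1, 0] (primitive direction); the mode-2 fibre T[2,:,1] = [-2, -1, 2] gives b = [2, 1, -2]; then c[k] = T[2,1,k] / (a[2]·b[1]) = [-2, -6, -2] / 2 = [-1, -3, -1].
Expanding [0, 1, 0] ∘ [2, 1, -2] ∘ [-1, -3, -1] reproduces all 27 entries of T, so T = [0, 1, 0] ∘ [2, 1, -2] ∘ [-1, -3, -1] and rank(T) ≤ 1.
These bounds meet, so rank(T) = 1.
Check entry T[3,3,3] = 0: (0)·(-2)·(-1) = 0.

rank(T) = 1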